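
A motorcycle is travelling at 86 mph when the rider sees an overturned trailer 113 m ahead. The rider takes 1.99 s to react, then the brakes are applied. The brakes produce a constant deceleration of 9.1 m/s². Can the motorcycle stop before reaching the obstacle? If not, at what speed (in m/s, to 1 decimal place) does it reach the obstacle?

86 mph × 0.44704 = 38.4454 m/s.
Reaction distance = 38.4454 × 1.99 = 76.506 m.
Braking distance needed to stop: v²/(2a) = 1478.049 / 18.200 = 81.211 m, so total needed = 76.506 + 81.211 = 157.717 m > 113 m — it cannot stop.
Distance remaining when braking begins: 113 − 76.506 = 36.494 m.
v² = v₀² − 2a·d = 1478.049 − 2 × 9.100 × 36.494 = 813.858 m²/s².
v = √813.858 = 28.528 m/s.

No — it strikes the obstacle at 28.5 m/s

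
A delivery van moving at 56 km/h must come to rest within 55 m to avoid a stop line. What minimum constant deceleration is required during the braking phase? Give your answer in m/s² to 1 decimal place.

56 km/h ÷ 3.6 = 15.5556 m/s.
v² = 2a·d ⇒ a = v²/(2d) = 15.5556² / (2 × 55.000) = 241.977 / 110.000 = 2.1998 m/s².

Required deceleration ≈ 2.2 m/s²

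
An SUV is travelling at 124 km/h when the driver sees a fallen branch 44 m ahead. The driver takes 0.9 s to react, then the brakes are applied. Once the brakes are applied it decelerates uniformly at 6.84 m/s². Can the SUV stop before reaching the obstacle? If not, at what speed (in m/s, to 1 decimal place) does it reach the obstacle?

No — it strikes the obstacle at 31.8 m/s

124 km/h ÷ 3.6 = 34.4444 m/s.
Reaction distance = 34.4444 × 0.9 = 31.000 m.
Braking distance needed to stop: v²/(2a) = 1186.417 / 13.680 = 86.726 m, so total needed = 31.000 + 86.726 = 117.726 m > 44 m — it cannot stop.
Distance remaining when braking begins: 44 − 31.000 = 13.000 m.
v² = v₀² − 2a·d = 1186.417 − 2 × 6.840 × 13.000 = 1008.577 m²/s².
v = √1008.577 = 31.758 m/s.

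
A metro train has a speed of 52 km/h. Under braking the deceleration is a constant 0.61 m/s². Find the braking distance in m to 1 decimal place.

Braking distance ≈ 171.0 m

52 km/h ÷ 3.6 = 14.4444 m/s.
Braking distance = v²/(2a) = 14.4444² / (2 × 0.610) = 208.641 / 1.220 = 171.017 m.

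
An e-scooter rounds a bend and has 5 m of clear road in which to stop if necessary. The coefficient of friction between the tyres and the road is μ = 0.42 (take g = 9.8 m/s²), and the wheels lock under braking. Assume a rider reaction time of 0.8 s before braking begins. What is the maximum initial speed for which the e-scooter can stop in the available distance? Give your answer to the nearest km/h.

a = μg = 0.42 × 9.8 = 4.116 m/s².
Stopping distance: v·t_r + v²/(2a) = 5 with t_r = 0.8 s and a = 4.116 m/s².
So v² + 6.586 v − 41.16 = 0.
Positive root: v = −a·t_r + √((a·t_r)² + 2a·d) = −3.293 + √(10.844 + 41.16) = 3.9184 m/s.
3.9184 m/s × 3.6 = 14.106 km/h.

Maximum speed ≈ 14 km/h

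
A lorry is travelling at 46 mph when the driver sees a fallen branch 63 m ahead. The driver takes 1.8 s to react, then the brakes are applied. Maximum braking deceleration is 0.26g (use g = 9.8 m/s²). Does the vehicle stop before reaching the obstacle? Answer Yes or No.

No

46 mph × 0.44704 = 20.5638 m/s.
a = 0.26 × 9.8 = 2.548 m/s².
Reaction distance = 20.5638 × 1.8 = 37.015 m.
Braking distance = v²/(2a) = 422.870 / 5.096 = 82.981 m.
Total stopping distance = 37.015 + 82.981 = 119.996 m, vs 63 m available — it cannot stop in time and overshoots by 119.996 − 63 = 56.996 m.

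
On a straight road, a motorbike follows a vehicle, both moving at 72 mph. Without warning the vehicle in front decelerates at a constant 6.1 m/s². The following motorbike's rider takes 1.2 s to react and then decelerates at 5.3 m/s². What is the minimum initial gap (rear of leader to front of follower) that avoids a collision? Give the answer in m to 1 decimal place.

Minimum gap ≈ 51.4 m

72 mph × 0.44704 = 32.1869 m/s.
Leader travels v²/(2a_L) = 1035.997 / 12.200 = 84.918 m before stopping.
Follower covers v·t_r = 32.1869 × 1.2 = 38.624 m while reacting, then v²/(2a_F) = 1035.997 / 10.600 = 97.736 m while braking, for a total of 38.624 + 97.736 = 136.360 m.
Since a_F ≤ a_L and the follower starts braking later, the follower is never slower than the leader, so the closest approach is when both have stopped.
Minimum gap = 136.360 − 84.918 = 51.442 m.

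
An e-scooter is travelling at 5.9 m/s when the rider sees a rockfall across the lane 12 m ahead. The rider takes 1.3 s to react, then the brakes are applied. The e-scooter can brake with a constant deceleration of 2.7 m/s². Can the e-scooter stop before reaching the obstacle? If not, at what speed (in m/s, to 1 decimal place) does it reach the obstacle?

No — it strikes the obstacle at 3.4 m/s

Reaction distance = 5.9000 × 1.3 = 7.670 m.
Braking distance needed to stop: v²/(2a) = 34.810 / 5.400 = 6.446 m, so total needed = 7.670 + 6.446 = 14.116 m > 12 m — it cannot stop.
Distance remaining when braking begins: 12 − 7.670 = 4.330 m.
v² = v₀² − 2a·d = 34.810 − 2 × 2.700 × 4.330 = 11.428 m²/s².
v = √11.428 = 3.381 m/s.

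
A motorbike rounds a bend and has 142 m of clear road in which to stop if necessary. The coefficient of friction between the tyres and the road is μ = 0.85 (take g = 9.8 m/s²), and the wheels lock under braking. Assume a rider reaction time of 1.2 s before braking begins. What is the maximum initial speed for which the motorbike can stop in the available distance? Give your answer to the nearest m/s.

Maximum speed ≈ 40 m/s

a = μg = 0.85 × 9.8 = 8.330 m/s².
Stopping distance: v·t_r + v²/(2a) = 142 with t_r = 1.2 s and a = 8.330 m/s².
So v² + 19.992 v − 2365.72 = 0.
Positive root: v = −a·t_r + √((a·t_r)² + 2a·d) = −9.996 + √(99.920 + 2365.72) = 39.6592 m/s.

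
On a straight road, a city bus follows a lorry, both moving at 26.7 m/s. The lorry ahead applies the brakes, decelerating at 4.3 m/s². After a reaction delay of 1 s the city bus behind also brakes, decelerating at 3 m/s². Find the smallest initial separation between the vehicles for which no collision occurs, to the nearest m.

Leader travels v²/(2a_L) = 712.890 / 8.600 = 82.894 m before stopping.
Follower covers v·t_r = 26.7000 × 1 = 26.700 m while reacting, then v²/(2a_F) = 712.890 / 6.000 = 118.815 m while braking, for a total of 26.700 + 118.815 = 145.515 m.
Since a_F ≤ a_L and the follower starts braking later, the follower is never slower than the leader, so the closest approach is when both have stopped.
Minimum gap = 145.515 − 82.894 = 62.621 m.

Minimum gap ≈ 63 m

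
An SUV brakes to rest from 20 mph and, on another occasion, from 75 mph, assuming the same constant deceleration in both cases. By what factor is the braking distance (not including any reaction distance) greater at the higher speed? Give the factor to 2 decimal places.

Factor ≈ 14.06

Braking distance d = v²/(2a), so with a fixed, d ∝ v².
Factor = (75/20)² = 3.7500² = 14.0625.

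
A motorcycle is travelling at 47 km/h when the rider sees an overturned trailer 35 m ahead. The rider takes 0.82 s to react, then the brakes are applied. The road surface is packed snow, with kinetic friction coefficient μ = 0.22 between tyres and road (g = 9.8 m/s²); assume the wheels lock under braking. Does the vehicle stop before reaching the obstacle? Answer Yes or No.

No

47 km/h ÷ 3.6 = 13.0556 m/s.
a = μg = 0.22 × 9.8 = 2.156 m/s².
Reaction distance = 13.0556 × 0.82 = 10.706 m.
Braking distance = v²/(2a) = 170.449 / 4.312 = 39.529 m.
Total stopping distance = 10.706 + 39.529 = 50.235 m, vs 35 m available — it cannot stop in time and overshoots by 50.235 − 35 = 15.235 m.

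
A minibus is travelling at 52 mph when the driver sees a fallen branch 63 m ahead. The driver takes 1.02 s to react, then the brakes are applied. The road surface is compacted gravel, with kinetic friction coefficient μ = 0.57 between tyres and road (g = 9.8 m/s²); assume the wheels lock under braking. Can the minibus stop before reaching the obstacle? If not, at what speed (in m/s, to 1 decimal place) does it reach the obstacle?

52 mph × 0.44704 = 23.2461 m/s.
a = μg = 0.57 × 9.8 = 5.586 m/s².
Reaction distance = 23.2461 × 1.02 = 23.711 m.
Braking distance needed to stop: v²/(2a) = 540.381 / 11.172 = 48.369 m, so total needed = 23.711 + 48.369 = 72.080 m > 63 m — it cannot stop.
Distance remaining when braking begins: 63 − 23.711 = 39.289 m.
v² = v₀² − 2a·d = 540.381 − 2 × 5.586 × 39.289 = 101.444 m²/s².
v = √101.444 = 10.072 m/s.

No — it strikes the obstacle at 10.1 m/s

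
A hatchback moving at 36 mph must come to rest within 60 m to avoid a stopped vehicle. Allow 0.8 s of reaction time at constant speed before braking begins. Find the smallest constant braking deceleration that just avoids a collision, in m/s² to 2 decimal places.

36 mph × 0.44704 = 16.0934 m/s.
Distance covered during reaction = 16.0934 × 0.8 = 12.875 m.
Distance available for braking: 60 − 12.875 = 47.125 m.
v² = 2a·d ⇒ a = v²/(2d) = 16.0934² / (2 × 47.125) = 258.998 / 94.250 = 2.7480 m/s².

Required deceleration ≈ 2.75 m/s²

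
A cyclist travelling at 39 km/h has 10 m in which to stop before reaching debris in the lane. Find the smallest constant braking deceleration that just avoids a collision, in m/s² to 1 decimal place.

39 km/h ÷ 3.6 = 10.8333 m/s.
v² = 2a·d ⇒ a = v²/(2d) = 10.8333² / (2 × 10.000) = 117.360 / 20.000 = 5.8680 m/s².

Required deceleration ≈ 5.9 m/s²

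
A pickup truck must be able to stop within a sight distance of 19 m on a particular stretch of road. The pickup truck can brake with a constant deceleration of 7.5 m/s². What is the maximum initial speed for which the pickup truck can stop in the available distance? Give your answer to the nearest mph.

v²/(2a) = d ⇒ v = √(2 × 7.500 × 19) = √285.00 = 16.8819 m/s.
16.8819 m/s ÷ 0.44704 = 37.764 mph.

Maximum speed ≈ 38 mph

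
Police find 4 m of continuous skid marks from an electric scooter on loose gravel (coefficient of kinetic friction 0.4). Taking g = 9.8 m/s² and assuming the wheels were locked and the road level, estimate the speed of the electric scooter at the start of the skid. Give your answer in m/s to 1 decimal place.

Deceleration a = μg = 0.4 × 9.8 = 3.920 m/s².
v = √(2a·d) = √(2 × 3.920 × 4) = √31.360 = 5.6000 m/s.

Initial speed ≈ 5.6 m/s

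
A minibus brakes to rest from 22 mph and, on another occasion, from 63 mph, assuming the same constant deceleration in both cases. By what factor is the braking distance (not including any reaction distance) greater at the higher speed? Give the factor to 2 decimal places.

Factor ≈ 8.20

Braking distance d = v²/(2a), so with a fixed, d ∝ v².
Factor = (63/22)² = 2.8636² = 8.2002.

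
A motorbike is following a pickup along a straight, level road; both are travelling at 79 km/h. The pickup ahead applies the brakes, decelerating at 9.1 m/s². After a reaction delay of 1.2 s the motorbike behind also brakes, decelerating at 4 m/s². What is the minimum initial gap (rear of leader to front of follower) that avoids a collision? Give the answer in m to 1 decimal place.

79 km/h ÷ 3.6 = 21.9444 m/s.
Leader travels v²/(2a_L) = 481.557 / 18.200 = 26.459 m before stopping.
Follower covers v·t_r = 21.9444 × 1.2 = 26.333 m while reacting, then v²/(2a_F) = 481.557 / 8.000 = 60.195 m while braking, for a total of 26.333 + 60.195 = 86.528 m.
Since a_F ≤ a_L and the follower starts braking later, the follower is never slower than the leader, so the closest approach is when both have stopped.
Minimum gap = 86.528 − 26.459 = 60.069 m.

Minimum gap ≈ 60.1 m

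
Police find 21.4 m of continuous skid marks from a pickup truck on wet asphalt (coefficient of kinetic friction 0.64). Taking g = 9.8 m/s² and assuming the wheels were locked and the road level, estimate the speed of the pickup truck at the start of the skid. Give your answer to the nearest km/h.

Initial speed ≈ 59 km/h

Deceleration a = μg = 0.64 × 9.8 = 6.272 m/s².
v = √(2a·d) = √(2 × 6.272 × 21.4) = √268.442 = 16.3842 m/s.
= 16.3842 × 3.6 = 58.983 km/h.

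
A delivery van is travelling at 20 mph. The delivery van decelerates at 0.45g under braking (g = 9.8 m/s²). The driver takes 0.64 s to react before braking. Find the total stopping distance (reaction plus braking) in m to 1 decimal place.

Total stopping distance ≈ 14.8 m

20 mph × 0.44704 = 8.9408 m/s.
a = 0.45 × 9.8 = 4.410 m/s².
Reaction distance = v·t_r = 8.9408 × 0.64 = 5.722 m.
Braking distance = v²/(2a) = 8.9408² / (2 × 4.410) = 79.938 / 8.820 = 9.063 m.
Total = 5.722 + 9.063 = 14.785 m.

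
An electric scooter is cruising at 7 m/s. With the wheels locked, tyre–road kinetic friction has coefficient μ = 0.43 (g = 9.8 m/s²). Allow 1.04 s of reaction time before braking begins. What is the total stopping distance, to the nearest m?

Total stopping distance ≈ 13 m

a = μg = 0.43 × 9.8 = 4.214 m/s².
Reaction distance = v·t_r = 7.0000 × 1.04 = 7.280 m.
Braking distance = v²/(2a) = 7.0000² / (2 × 4.214) = 49.000 / 8.428 = 5.814 m.
Total = 7.280 + 5.814 = 13.094 m.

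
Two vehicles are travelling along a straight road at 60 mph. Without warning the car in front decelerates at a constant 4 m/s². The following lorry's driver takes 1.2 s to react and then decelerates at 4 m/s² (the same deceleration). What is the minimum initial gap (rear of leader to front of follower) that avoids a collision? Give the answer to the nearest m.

Minimum gap ≈ 32 m

60 mph × 0.44704 = 26.8224 m/s.
Leader travels v²/(2a_L) = 719.441 / 8.000 = 89.930 m before stopping.
Follower covers v·t_r = 26.8224 × 1.2 = 32.187 m while reacting, then v²/(2a_F) = 719.441 / 8.000 = 89.930 m while braking, for a total of 32.187 + 89.930 = 122.117 m.
Since a_F ≤ a_L and the follower starts braking later, the follower is never slower than the leader, so the closest approach is when both have stopped.
Minimum gap = 122.117 − 89.930 = 32.187 m.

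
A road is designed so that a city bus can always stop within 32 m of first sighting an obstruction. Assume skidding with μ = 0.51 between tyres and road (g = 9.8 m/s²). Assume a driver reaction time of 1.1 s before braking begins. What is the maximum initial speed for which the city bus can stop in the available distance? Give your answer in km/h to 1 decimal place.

a = μg = 0.51 × 9.8 = 4.998 m/s².
Stopping distance: v·t_r + v²/(2a) = 32 with t_r = 1.1 s and a = 4.998 m/s².
So v² + 10.996 v − 319.87 = 0.
Positive root: v = −a·t_r + √((a·t_r)² + 2a·d) = −5.498 + √(30.228 + 319.87) = 13.2129 m/s.
13.2129 m/s × 3.6 = 47.566 km/h.

Maximum speed ≈ 47.6 km/h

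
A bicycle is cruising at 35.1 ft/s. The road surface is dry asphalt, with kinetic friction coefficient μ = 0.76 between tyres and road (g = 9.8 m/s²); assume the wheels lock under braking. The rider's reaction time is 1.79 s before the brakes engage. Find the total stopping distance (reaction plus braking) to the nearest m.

Total stopping distance ≈ 27 m

35.1 ft/s × 0.3048 = 10.6985 m/s.
a = μg = 0.76 × 9.8 = 7.448 m/s².
Reaction distance = v·t_r = 10.6985 × 1.79 = 19.150 m.
Braking distance = v²/(2a) = 10.6985² / (2 × 7.448) = 114.458 / 14.896 = 7.684 m.
Total = 19.150 + 7.684 = 26.834 m.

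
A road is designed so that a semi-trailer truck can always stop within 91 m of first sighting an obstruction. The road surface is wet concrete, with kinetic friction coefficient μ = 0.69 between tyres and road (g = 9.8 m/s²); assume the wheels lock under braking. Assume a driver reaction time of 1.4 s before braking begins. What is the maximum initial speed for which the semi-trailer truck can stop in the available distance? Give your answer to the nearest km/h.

Maximum speed ≈ 97 km/h

a = μg = 0.69 × 9.8 = 6.762 m/s².
Stopping distance: v·t_r + v²/(2a) = 91 with t_r = 1.4 s and a = 6.762 m/s².
So v² + 18.934 v − 1230.68 = 0.
Positive root: v = −a·t_r + √((a·t_r)² + 2a·d) = −9.467 + √(89.624 + 1230.68) = 26.8690 m/s.
26.8690 m/s × 3.6 = 96.728 km/h.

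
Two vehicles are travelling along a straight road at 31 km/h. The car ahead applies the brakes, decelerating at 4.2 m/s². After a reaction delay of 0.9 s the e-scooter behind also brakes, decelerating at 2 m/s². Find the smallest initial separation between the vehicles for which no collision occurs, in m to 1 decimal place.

31 km/h ÷ 3.6 = 8.6111 m/s.
Leader travels v²/(2a_L) = 74.151 / 8.400 = 8.827 m before stopping.
Follower covers v·t_r = 8.6111 × 0.9 = 7.750 m while reacting, then v²/(2a_F) = 74.151 / 4.000 = 18.538 m while braking, for a total of 7.750 + 18.538 = 26.288 m.
Since a_F ≤ a_L and the follower starts braking later, the follower is never slower than the leader, so the closest approach is when both have stopped.
Minimum gap = 26.288 − 8.827 = 17.461 m.

Minimum gap ≈ 17.5 m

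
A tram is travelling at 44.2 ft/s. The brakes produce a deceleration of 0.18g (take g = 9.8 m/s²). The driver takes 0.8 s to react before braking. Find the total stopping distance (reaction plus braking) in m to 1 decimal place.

Total stopping distance ≈ 62.2 m

44.2 ft/s × 0.3048 = 13.4722 m/s.
a = 0.18 × 9.8 = 1.764 m/s².
Reaction distance = v·t_r = 13.4722 × 0.8 = 10.778 m.
Braking distance = v²/(2a) = 13.4722² / (2 × 1.764) = 181.500 / 3.528 = 51.446 m.
Total = 10.778 + 51.446 = 62.224 m.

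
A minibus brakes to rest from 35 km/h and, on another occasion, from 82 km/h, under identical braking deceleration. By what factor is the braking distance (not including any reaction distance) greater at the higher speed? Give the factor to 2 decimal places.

Factor ≈ 5.49

Braking distance d = v²/(2a), so with a fixed, d ∝ v².
Factor = (82/35)² = 2.3429² = 5.4892.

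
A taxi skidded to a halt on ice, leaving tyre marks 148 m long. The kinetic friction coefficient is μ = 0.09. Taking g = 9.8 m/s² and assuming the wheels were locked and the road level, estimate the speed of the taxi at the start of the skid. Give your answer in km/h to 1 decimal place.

Deceleration a = μg = 0.09 × 9.8 = 0.882 m/s².
v = √(2a·d) = √(2 × 0.882 × 148) = √261.072 = 16.1577 m/s.
= 16.1577 × 3.6 = 58.168 km/h.

Initial speed ≈ 58.2 km/h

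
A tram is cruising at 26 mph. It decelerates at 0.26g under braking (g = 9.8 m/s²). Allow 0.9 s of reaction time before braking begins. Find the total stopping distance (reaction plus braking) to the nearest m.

26 mph × 0.44704 = 11.6230 m/s.
a = 0.26 × 9.8 = 2.548 m/s².
Reaction distance = v·t_r = 11.6230 × 0.9 = 10.461 m.
Braking distance = v²/(2a) = 11.6230² / (2 × 2.548) = 135.094 / 5.096 = 26.510 m.
Total = 10.461 + 26.510 = 36.971 m.

Total stopping distance ≈ 37 m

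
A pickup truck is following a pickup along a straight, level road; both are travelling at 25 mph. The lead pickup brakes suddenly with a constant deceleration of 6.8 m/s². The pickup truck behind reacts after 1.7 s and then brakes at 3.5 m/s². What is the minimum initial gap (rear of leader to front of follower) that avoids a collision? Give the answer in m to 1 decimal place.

Minimum gap ≈ 27.7 m

25 mph × 0.44704 = 11.1760 m/s.
Leader travels v²/(2a_L) = 124.903 / 13.600 = 9.184 m before stopping.
Follower covers v·t_r = 11.1760 × 1.7 = 18.999 m while reacting, then v²/(2a_F) = 124.903 / 7.000 = 17.843 m while braking, for a total of 18.999 + 17.843 = 36.842 m.
Since a_F ≤ a_L and the follower starts braking later, the follower is never slower than the leader, so the closest approach is when both have stopped.
Minimum gap = 36.842 − 9.184 = 27.658 m.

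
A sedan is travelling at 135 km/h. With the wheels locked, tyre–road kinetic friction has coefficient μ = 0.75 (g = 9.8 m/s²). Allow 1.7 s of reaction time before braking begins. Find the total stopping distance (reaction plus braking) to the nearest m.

Total stopping distance ≈ 159 m

135 km/h ÷ 3.6 = 37.5000 m/s.
a = μg = 0.75 × 9.8 = 7.350 m/s².
Reaction distance = v·t_r = 37.5000 × 1.7 = 63.750 m.
Braking distance = v²/(2a) = 37.5000² / (2 × 7.350) = 1406.250 / 14.700 = 95.663 m.
Total = 63.750 + 95.663 = 159.413 m.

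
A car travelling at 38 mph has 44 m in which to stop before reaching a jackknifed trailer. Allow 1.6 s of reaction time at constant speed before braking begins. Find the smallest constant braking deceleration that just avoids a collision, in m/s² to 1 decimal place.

Required deceleration ≈ 8.6 m/s²

38 mph × 0.44704 = 16.9875 m/s.
Distance covered during reaction = 16.9875 × 1.6 = 27.180 m.
Distance available for braking: 44 − 27.180 = 16.820 m.
v² = 2a·d ⇒ a = v²/(2d) = 16.9875² / (2 × 16.820) = 288.575 / 33.640 = 8.5783 m/s².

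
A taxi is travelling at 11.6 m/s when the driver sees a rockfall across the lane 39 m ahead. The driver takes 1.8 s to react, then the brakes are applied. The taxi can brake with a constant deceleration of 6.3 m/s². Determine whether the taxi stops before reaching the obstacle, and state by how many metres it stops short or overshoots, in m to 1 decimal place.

Yes — it stops 7.4 m short of the obstacle

Reaction distance = 11.6000 × 1.8 = 20.880 m.
Braking distance = v²/(2a) = 134.560 / 12.600 = 10.679 m.
Total stopping distance = 20.880 + 10.679 = 31.559 m, vs 39 m available — it stops with 39 − 31.559 = 7.441 m to spare.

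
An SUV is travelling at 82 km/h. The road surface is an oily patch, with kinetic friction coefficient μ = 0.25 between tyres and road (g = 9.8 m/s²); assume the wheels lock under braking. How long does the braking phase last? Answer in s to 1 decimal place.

82 km/h ÷ 3.6 = 22.7778 m/s.
a = μg = 0.25 × 9.8 = 2.450 m/s².
Braking time = v/a = 22.7778 / 2.450 = 9.297 s.

Braking time ≈ 9.3 s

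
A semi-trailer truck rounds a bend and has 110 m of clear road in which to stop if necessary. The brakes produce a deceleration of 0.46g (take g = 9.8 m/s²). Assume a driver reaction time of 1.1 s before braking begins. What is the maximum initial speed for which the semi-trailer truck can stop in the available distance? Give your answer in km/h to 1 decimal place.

a = 0.46 × 9.8 = 4.508 m/s².
Stopping distance: v·t_r + v²/(2a) = 110 with t_r = 1.1 s and a = 4.508 m/s².
So v² + 9.918 v − 991.76 = 0.
Positive root: v = −a·t_r + √((a·t_r)² + 2a·d) = −4.959 + √(24.592 + 991.76) = 26.9213 m/s.
26.9213 m/s × 3.6 = 96.917 km/h.

Maximum speed ≈ 96.9 km/h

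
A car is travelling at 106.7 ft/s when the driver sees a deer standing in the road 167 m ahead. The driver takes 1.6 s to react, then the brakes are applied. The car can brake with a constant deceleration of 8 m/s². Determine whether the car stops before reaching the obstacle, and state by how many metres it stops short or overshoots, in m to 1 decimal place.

106.7 ft/s × 0.3048 = 32.5222 m/s.
Reaction distance = 32.5222 × 1.6 = 52.036 m.
Braking distance = v²/(2a) = 1057.693 / 16.000 = 66.106 m.
Total stopping distance = 52.036 + 66.106 = 118.142 m, vs 167 m available — it stops with 167 − 118.142 = 48.858 m to spare.

Yes — it stops 48.9 m short of the obstacle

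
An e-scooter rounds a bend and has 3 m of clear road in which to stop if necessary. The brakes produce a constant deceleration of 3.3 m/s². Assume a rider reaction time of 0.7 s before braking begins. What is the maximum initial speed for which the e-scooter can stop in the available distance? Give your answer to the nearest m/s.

Maximum speed ≈ 3 m/s

Stopping distance: v·t_r + v²/(2a) = 3 with t_r = 0.7 s and a = 3.300 m/s².
So v² + 4.620 v − 19.80 = 0.
Positive root: v = −a·t_r + √((a·t_r)² + 2a·d) = −2.310 + √(5.336 + 19.80) = 2.7036 m/s.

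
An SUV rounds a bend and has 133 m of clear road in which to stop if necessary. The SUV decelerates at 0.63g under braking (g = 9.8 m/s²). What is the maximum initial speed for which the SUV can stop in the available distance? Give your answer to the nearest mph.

a = 0.63 × 9.8 = 6.174 m/s².
v²/(2a) = d ⇒ v = √(2 × 6.174 × 133) = √1642.28 = 40.5251 m/s.
40.5251 m/s ÷ 0.44704 = 90.652 mph.

Maximum speed ≈ 91 mph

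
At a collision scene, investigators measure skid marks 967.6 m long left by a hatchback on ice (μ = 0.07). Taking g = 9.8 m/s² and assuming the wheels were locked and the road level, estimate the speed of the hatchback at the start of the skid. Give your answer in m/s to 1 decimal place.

Deceleration a = μg = 0.07 × 9.8 = 0.686 m/s².
v = √(2a·d) = √(2 × 0.686 × 967.6) = √1327.547 = 36.4355 m/s.

Initial speed ≈ 36.4 m/s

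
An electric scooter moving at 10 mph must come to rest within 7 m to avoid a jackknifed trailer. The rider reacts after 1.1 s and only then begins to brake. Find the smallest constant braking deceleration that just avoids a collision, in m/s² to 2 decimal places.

10 mph × 0.44704 = 4.4704 m/s.
Distance covered during reaction = 4.4704 × 1.1 = 4.917 m.
Distance available for braking: 7 − 4.917 = 2.083 m.
v² = 2a·d ⇒ a = v²/(2d) = 4.4704² / (2 × 2.083) = 19.984 / 4.166 = 4.7969 m/s².

Required deceleration ≈ 4.80 m/s²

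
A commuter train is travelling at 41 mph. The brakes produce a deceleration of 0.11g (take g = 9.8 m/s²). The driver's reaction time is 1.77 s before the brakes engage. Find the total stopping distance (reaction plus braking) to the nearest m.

41 mph × 0.44704 = 18.3286 m/s.
a = 0.11 × 9.8 = 1.078 m/s².
Reaction distance = v·t_r = 18.3286 × 1.77 = 32.442 m.
Braking distance = v²/(2a) = 18.3286² / (2 × 1.078) = 335.938 / 2.156 = 155.815 m.
Total = 32.442 + 155.815 = 188.257 m.

Total stopping distance ≈ 188 m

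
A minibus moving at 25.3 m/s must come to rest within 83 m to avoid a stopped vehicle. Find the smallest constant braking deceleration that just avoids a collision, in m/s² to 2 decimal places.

v² = 2a·d ⇒ a = v²/(2d) = 25.3000² / (2 × 83.000) = 640.090 / 166.000 = 3.8560 m/s².

Required deceleration ≈ 3.86 m/s²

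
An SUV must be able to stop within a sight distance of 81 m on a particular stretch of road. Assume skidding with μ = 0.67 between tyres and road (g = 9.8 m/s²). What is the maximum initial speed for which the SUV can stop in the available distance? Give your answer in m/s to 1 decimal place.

Maximum speed ≈ 32.6 m/s

a = μg = 0.67 × 9.8 = 6.566 m/s².
v²/(2a) = d ⇒ v = √(2 × 6.566 × 81) = √1063.69 = 32.6143 m/s.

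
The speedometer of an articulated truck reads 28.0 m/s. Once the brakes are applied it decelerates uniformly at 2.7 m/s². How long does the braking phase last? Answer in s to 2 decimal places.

Braking time ≈ 10.37 s

Braking time = v/a = 28.0000 / 2.700 = 10.370 s.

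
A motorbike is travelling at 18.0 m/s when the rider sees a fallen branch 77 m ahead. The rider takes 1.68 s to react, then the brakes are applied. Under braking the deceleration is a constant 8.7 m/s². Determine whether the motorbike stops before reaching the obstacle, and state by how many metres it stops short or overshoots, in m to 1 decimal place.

Reaction distance = 18.0000 × 1.68 = 30.240 m.
Braking distance = v²/(2a) = 324.000 / 17.400 = 18.621 m.
Total stopping distance = 30.240 + 18.621 = 48.861 m, vs 77 m available — it stops with 77 − 48.861 = 28.139 m to spare.

Yes — it stops 28.1 m short of the obstacle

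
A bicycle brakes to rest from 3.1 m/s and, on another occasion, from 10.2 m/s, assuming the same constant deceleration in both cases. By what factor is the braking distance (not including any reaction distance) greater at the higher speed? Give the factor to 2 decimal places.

Factor ≈ 10.83

Braking distance d = v²/(2a), so with a fixed, d ∝ v².
Factor = (10.2/3.1)² = 3.2903² = 10.8261.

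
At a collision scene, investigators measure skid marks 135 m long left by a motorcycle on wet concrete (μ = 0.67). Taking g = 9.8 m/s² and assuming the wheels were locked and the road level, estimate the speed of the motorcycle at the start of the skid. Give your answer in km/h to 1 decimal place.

Initial speed ≈ 151.6 km/h

Deceleration a = μg = 0.67 × 9.8 = 6.566 m/s².
v = √(2a·d) = √(2 × 6.566 × 135) = √1772.820 = 42.1049 m/s.
= 42.1049 × 3.6 = 151.578 km/h.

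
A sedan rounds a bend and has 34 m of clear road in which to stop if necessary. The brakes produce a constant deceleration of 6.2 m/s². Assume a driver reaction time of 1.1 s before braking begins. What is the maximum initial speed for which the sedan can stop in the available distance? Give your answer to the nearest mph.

Stopping distance: v·t_r + v²/(2a) = 34 with t_r = 1.1 s and a = 6.200 m/s².
So v² + 13.640 v − 421.60 = 0.
Positive root: v = −a·t_r + √((a·t_r)² + 2a·d) = −6.820 + √(46.512 + 421.60) = 14.8159 m/s.
14.8159 m/s ÷ 0.44704 = 33.142 mph.

Maximum speed ≈ 33 mph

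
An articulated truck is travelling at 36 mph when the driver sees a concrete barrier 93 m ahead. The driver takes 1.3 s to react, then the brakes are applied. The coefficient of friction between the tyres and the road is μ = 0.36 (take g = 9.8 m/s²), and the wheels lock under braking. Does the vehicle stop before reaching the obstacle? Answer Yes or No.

36 mph × 0.44704 = 16.0934 m/s.
a = μg = 0.36 × 9.8 = 3.528 m/s².
Reaction distance = 16.0934 × 1.3 = 20.921 m.
Braking distance = v²/(2a) = 258.998 / 7.056 = 36.706 m.
Total stopping distance = 20.921 + 36.706 = 57.627 m, vs 93 m available — it stops with 93 − 57.627 = 35.373 m to spare.

Yes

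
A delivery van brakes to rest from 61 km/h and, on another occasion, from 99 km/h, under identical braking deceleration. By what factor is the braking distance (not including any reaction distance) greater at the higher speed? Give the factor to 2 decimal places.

Braking distance d = v²/(2a), so with a fixed, d ∝ v².
Factor = (99/61)² = 1.6230² = 2.6341.

Factor ≈ 2.63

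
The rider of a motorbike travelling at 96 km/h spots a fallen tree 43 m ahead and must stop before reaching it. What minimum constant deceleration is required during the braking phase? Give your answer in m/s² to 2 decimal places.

Required deceleration ≈ 8.27 m/s²

96 km/h ÷ 3.6 = 26.6667 m/s.
v² = 2a·d ⇒ a = v²/(2d) = 26.6667² / (2 × 43.000) = 711.113 / 86.000 = 8.2688 m/s².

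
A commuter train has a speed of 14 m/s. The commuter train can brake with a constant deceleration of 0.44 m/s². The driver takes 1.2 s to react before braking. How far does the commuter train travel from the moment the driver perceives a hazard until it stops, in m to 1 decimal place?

Total stopping distance ≈ 239.5 m

Reaction distance = v·t_r = 14.0000 × 1.2 = 16.800 m.
Braking distance = v²/(2a) = 14.0000² / (2 × 0.440) = 196.000 / 0.880 = 222.727 m.
Total = 16.800 + 222.727 = 239.527 m.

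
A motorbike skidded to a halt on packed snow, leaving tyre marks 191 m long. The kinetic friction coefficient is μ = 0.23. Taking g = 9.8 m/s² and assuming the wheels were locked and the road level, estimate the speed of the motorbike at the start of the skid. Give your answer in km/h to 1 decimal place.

Initial speed ≈ 105.6 km/h

Deceleration a = μg = 0.23 × 9.8 = 2.254 m/s².
v = √(2a·d) = √(2 × 2.254 × 191) = √861.028 = 29.3433 m/s.
= 29.3433 × 3.6 = 105.636 km/h.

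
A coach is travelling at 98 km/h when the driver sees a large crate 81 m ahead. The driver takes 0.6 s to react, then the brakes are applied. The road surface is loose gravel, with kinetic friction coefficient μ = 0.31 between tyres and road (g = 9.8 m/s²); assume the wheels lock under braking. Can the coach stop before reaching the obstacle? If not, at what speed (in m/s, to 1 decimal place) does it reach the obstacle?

98 km/h ÷ 3.6 = 27.2222 m/s.
a = μg = 0.31 × 9.8 = 3.038 m/s².
Reaction distance = 27.2222 × 0.6 = 16.333 m.
Braking distance needed to stop: v²/(2a) = 741.048 / 6.076 = 121.963 m, so total needed = 16.333 + 121.963 = 138.296 m > 81 m — it cannot stop.
Distance remaining when braking begins: 81 − 16.333 = 64.667 m.
v² = v₀² − 2a·d = 741.048 − 2 × 3.038 × 64.667 = 348.131 m²/s².
v = √348.131 = 18.658 m/s.

No — it strikes the obstacle at 18.7 m/s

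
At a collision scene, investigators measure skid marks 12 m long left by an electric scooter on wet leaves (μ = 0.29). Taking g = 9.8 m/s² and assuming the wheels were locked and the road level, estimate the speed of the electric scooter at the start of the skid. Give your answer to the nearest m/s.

Initial speed ≈ 8 m/s

Deceleration a = μg = 0.29 × 9.8 = 2.842 m/s².
v = √(2a·d) = √(2 × 2.842 × 12) = √68.208 = 8.2588 m/s.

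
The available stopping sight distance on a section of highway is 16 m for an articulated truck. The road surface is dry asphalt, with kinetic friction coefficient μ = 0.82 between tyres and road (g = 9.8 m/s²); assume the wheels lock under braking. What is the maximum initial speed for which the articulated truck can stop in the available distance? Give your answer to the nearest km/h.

Maximum speed ≈ 58 km/h

a = μg = 0.82 × 9.8 = 8.036 m/s².
v²/(2a) = d ⇒ v = √(2 × 8.036 × 16) = √257.15 = 16.0359 m/s.
16.0359 m/s × 3.6 = 57.729 km/h.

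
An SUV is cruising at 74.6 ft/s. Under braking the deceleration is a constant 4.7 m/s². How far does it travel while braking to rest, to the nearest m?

Braking distance ≈ 55 m

74.6 ft/s × 0.3048 = 22.7381 m/s.
Braking distance = v²/(2a) = 22.7381² / (2 × 4.700) = 517.021 / 9.400 = 55.002 m.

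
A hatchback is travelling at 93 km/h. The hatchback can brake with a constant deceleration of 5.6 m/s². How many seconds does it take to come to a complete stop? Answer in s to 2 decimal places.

Braking time ≈ 4.61 s

93 km/h ÷ 3.6 = 25.8333 m/s.
Braking time = v/a = 25.8333 / 5.600 = 4.613 s.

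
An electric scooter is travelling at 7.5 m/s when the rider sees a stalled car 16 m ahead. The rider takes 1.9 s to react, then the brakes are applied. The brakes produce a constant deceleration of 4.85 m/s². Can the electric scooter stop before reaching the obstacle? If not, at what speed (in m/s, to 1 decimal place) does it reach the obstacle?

No — it strikes the obstacle at 6.3 m/s

Reaction distance = 7.5000 × 1.9 = 14.250 m.
Braking distance needed to stop: v²/(2a) = 56.250 / 9.700 = 5.799 m, so total needed = 14.250 + 5.799 = 20.049 m > 16 m — it cannot stop.
Distance remaining when braking begins: 16 − 14.250 = 1.750 m.
v² = v₀² − 2a·d = 56.250 − 2 × 4.850 × 1.750 = 39.275 m²/s².
v = √39.275 = 6.267 m/s.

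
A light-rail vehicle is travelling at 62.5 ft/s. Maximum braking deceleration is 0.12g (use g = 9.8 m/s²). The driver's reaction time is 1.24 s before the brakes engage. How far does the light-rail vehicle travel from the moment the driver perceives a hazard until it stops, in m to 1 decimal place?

Total stopping distance ≈ 177.9 m

62.5 ft/s × 0.3048 = 19.0500 m/s.
a = 0.12 × 9.8 = 1.176 m/s².
Reaction distance = v·t_r = 19.0500 × 1.24 = 23.622 m.
Braking distance = v²/(2a) = 19.0500² / (2 × 1.176) = 362.903 / 2.352 = 154.295 m.
Total = 23.622 + 154.295 = 177.917 m.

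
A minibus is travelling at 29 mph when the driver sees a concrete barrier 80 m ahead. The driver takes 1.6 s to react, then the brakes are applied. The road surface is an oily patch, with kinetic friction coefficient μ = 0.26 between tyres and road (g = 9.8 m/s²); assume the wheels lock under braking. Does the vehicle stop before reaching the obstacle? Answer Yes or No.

Yes

29 mph × 0.44704 = 12.9642 m/s.
a = μg = 0.26 × 9.8 = 2.548 m/s².
Reaction distance = 12.9642 × 1.6 = 20.743 m.
Braking distance = v²/(2a) = 168.070 / 5.096 = 32.981 m.
Total stopping distance = 20.743 + 32.981 = 53.724 m, vs 80 m available — it stops with 80 − 53.724 = 26.276 m to spare.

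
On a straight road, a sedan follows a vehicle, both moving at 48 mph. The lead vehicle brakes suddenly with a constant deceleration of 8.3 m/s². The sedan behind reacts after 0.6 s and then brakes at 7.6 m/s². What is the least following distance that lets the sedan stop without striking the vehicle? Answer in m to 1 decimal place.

48 mph × 0.44704 = 21.4579 m/s.
Leader travels v²/(2a_L) = 460.441 / 16.600 = 27.737 m before stopping.
Follower covers v·t_r = 21.4579 × 0.6 = 12.875 m while reacting, then v²/(2a_F) = 460.441 / 15.200 = 30.292 m while braking, for a total of 12.875 + 30.292 = 43.167 m.
Since a_F ≤ a_L and the follower starts braking later, the follower is never slower than the leader, so the closest approach is when both have stopped.
Minimum gap = 43.167 − 27.737 = 15.430 m.

Minimum gap ≈ 15.4 m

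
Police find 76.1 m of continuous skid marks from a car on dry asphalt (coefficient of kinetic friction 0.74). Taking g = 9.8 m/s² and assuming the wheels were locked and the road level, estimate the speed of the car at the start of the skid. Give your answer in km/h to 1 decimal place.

Deceleration a = μg = 0.74 × 9.8 = 7.252 m/s².
v = √(2a·d) = √(2 × 7.252 × 76.1) = √1103.754 = 33.2228 m/s.
= 33.2228 × 3.6 = 119.602 km/h.

Initial speed ≈ 119.6 km/h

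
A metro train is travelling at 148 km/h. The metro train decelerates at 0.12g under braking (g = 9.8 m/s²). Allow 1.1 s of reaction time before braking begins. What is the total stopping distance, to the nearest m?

148 km/h ÷ 3.6 = 41.1111 m/s.
a = 0.12 × 9.8 = 1.176 m/s².
Reaction distance = v·t_r = 41.1111 × 1.1 = 45.222 m.
Braking distance = v²/(2a) = 41.1111² / (2 × 1.176) = 1690.123 / 2.352 = 718.590 m.
Total = 45.222 + 718.590 = 763.812 m.

Total stopping distance ≈ 764 m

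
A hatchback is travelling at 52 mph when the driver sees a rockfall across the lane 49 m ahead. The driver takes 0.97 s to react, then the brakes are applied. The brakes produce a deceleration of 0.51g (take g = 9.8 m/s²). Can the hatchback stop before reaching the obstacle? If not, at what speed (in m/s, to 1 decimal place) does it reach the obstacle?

52 mph × 0.44704 = 23.2461 m/s.
a = 0.51 × 9.8 = 4.998 m/s².
Reaction distance = 23.2461 × 0.97 = 22.549 m.
Braking distance needed to stop: v²/(2a) = 540.381 / 9.996 = 54.060 m, so total needed = 22.549 + 54.060 = 76.609 m > 49 m — it cannot stop.
Distance remaining when braking begins: 49 − 22.549 = 26.451 m.
v² = v₀² − 2a·d = 540.381 − 2 × 4.998 × 26.451 = 275.977 m²/s².
v = √275.977 = 16.613 m/s.

No — it strikes the obstacle at 16.6 m/s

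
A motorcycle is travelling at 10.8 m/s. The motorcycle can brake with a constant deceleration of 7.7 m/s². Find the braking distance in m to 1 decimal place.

Braking distance = v²/(2a) = 10.8000² / (2 × 7.700) = 116.640 / 15.400 = 7.574 m.

Braking distance ≈ 7.6 m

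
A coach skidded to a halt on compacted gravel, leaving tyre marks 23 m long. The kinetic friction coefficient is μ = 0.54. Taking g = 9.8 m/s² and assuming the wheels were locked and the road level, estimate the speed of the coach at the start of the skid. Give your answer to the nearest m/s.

Initial speed ≈ 16 m/s

Deceleration a = μg = 0.54 × 9.8 = 5.292 m/s².
v = √(2a·d) = √(2 × 5.292 × 23) = √243.432 = 15.6023 m/s.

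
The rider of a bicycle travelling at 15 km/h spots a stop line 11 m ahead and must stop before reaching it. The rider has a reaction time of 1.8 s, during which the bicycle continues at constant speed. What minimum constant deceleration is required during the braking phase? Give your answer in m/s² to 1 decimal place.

15 km/h ÷ 3.6 = 4.1667 m/s.
Distance covered during reaction = 4.1667 × 1.8 = 7.500 m.
Distance available for braking: 11 − 7.500 = 3.500 m.
v² = 2a·d ⇒ a = v²/(2d) = 4.1667² / (2 × 3.500) = 17.361 / 7.000 = 2.4801 m/s².

Required deceleration ≈ 2.5 m/s²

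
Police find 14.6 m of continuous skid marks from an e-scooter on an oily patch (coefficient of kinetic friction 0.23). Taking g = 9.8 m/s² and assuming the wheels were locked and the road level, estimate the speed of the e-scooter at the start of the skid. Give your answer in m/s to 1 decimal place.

Deceleration a = μg = 0.23 × 9.8 = 2.254 m/s².
v = √(2a·d) = √(2 × 2.254 × 14.6) = √65.817 = 8.1128 m/s.

Initial speed ≈ 8.1 m/s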